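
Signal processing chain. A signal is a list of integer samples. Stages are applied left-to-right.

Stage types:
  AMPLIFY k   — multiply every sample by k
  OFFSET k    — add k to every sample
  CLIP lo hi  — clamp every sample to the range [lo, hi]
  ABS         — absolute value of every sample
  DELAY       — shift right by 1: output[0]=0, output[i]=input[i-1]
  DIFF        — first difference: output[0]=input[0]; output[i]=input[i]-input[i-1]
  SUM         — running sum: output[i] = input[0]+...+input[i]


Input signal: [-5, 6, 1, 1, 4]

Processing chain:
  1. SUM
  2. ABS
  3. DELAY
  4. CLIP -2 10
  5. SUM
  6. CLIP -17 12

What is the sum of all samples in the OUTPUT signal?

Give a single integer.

Answer: 30

Derivation:
Input: [-5, 6, 1, 1, 4]
Stage 1 (SUM): sum[0..0]=-5, sum[0..1]=1, sum[0..2]=2, sum[0..3]=3, sum[0..4]=7 -> [-5, 1, 2, 3, 7]
Stage 2 (ABS): |-5|=5, |1|=1, |2|=2, |3|=3, |7|=7 -> [5, 1, 2, 3, 7]
Stage 3 (DELAY): [0, 5, 1, 2, 3] = [0, 5, 1, 2, 3] -> [0, 5, 1, 2, 3]
Stage 4 (CLIP -2 10): clip(0,-2,10)=0, clip(5,-2,10)=5, clip(1,-2,10)=1, clip(2,-2,10)=2, clip(3,-2,10)=3 -> [0, 5, 1, 2, 3]
Stage 5 (SUM): sum[0..0]=0, sum[0..1]=5, sum[0..2]=6, sum[0..3]=8, sum[0..4]=11 -> [0, 5, 6, 8, 11]
Stage 6 (CLIP -17 12): clip(0,-17,12)=0, clip(5,-17,12)=5, clip(6,-17,12)=6, clip(8,-17,12)=8, clip(11,-17,12)=11 -> [0, 5, 6, 8, 11]
Output sum: 30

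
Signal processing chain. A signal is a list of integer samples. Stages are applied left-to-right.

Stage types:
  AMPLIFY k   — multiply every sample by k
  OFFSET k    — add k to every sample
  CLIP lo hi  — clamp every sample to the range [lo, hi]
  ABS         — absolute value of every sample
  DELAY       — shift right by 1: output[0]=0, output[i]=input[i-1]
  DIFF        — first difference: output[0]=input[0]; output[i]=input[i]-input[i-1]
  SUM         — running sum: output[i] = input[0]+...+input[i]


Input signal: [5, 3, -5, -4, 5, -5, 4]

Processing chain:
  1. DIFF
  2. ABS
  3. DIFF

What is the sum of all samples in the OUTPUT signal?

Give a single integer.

Input: [5, 3, -5, -4, 5, -5, 4]
Stage 1 (DIFF): s[0]=5, 3-5=-2, -5-3=-8, -4--5=1, 5--4=9, -5-5=-10, 4--5=9 -> [5, -2, -8, 1, 9, -10, 9]
Stage 2 (ABS): |5|=5, |-2|=2, |-8|=8, |1|=1, |9|=9, |-10|=10, |9|=9 -> [5, 2, 8, 1, 9, 10, 9]
Stage 3 (DIFF): s[0]=5, 2-5=-3, 8-2=6, 1-8=-7, 9-1=8, 10-9=1, 9-10=-1 -> [5, -3, 6, -7, 8, 1, -1]
Output sum: 9

Answer: 9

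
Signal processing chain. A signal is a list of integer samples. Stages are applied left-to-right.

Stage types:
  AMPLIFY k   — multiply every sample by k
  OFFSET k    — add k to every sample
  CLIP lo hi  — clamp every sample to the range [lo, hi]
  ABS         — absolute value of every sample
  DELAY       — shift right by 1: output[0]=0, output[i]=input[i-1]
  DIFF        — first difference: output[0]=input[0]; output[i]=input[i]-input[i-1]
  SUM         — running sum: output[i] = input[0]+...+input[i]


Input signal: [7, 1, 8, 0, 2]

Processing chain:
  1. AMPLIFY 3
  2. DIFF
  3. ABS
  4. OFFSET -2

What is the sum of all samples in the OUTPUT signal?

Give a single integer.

Answer: 80

Derivation:
Input: [7, 1, 8, 0, 2]
Stage 1 (AMPLIFY 3): 7*3=21, 1*3=3, 8*3=24, 0*3=0, 2*3=6 -> [21, 3, 24, 0, 6]
Stage 2 (DIFF): s[0]=21, 3-21=-18, 24-3=21, 0-24=-24, 6-0=6 -> [21, -18, 21, -24, 6]
Stage 3 (ABS): |21|=21, |-18|=18, |21|=21, |-24|=24, |6|=6 -> [21, 18, 21, 24, 6]
Stage 4 (OFFSET -2): 21+-2=19, 18+-2=16, 21+-2=19, 24+-2=22, 6+-2=4 -> [19, 16, 19, 22, 4]
Output sum: 80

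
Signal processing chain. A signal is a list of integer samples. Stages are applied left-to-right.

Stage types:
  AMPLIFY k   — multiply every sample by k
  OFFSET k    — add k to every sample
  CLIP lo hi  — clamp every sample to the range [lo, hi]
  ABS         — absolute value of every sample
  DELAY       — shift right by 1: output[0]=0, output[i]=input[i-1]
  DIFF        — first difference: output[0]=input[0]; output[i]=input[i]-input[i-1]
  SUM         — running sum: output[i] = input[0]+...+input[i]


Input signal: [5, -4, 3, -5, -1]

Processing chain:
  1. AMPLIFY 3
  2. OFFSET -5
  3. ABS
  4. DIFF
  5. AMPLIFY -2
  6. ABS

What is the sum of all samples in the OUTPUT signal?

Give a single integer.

Input: [5, -4, 3, -5, -1]
Stage 1 (AMPLIFY 3): 5*3=15, -4*3=-12, 3*3=9, -5*3=-15, -1*3=-3 -> [15, -12, 9, -15, -3]
Stage 2 (OFFSET -5): 15+-5=10, -12+-5=-17, 9+-5=4, -15+-5=-20, -3+-5=-8 -> [10, -17, 4, -20, -8]
Stage 3 (ABS): |10|=10, |-17|=17, |4|=4, |-20|=20, |-8|=8 -> [10, 17, 4, 20, 8]
Stage 4 (DIFF): s[0]=10, 17-10=7, 4-17=-13, 20-4=16, 8-20=-12 -> [10, 7, -13, 16, -12]
Stage 5 (AMPLIFY -2): 10*-2=-20, 7*-2=-14, -13*-2=26, 16*-2=-32, -12*-2=24 -> [-20, -14, 26, -32, 24]
Stage 6 (ABS): |-20|=20, |-14|=14, |26|=26, |-32|=32, |24|=24 -> [20, 14, 26, 32, 24]
Output sum: 116

Answer: 116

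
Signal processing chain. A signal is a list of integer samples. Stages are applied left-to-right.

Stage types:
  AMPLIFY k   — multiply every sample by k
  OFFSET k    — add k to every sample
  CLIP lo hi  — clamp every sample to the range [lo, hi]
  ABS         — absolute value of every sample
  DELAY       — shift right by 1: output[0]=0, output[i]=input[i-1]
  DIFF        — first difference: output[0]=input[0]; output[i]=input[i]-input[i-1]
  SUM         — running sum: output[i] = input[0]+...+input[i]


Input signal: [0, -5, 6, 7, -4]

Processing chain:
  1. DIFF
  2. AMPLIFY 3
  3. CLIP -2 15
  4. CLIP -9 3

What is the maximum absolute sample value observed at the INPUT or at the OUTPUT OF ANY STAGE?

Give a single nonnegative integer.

Input: [0, -5, 6, 7, -4] (max |s|=7)
Stage 1 (DIFF): s[0]=0, -5-0=-5, 6--5=11, 7-6=1, -4-7=-11 -> [0, -5, 11, 1, -11] (max |s|=11)
Stage 2 (AMPLIFY 3): 0*3=0, -5*3=-15, 11*3=33, 1*3=3, -11*3=-33 -> [0, -15, 33, 3, -33] (max |s|=33)
Stage 3 (CLIP -2 15): clip(0,-2,15)=0, clip(-15,-2,15)=-2, clip(33,-2,15)=15, clip(3,-2,15)=3, clip(-33,-2,15)=-2 -> [0, -2, 15, 3, -2] (max |s|=15)
Stage 4 (CLIP -9 3): clip(0,-9,3)=0, clip(-2,-9,3)=-2, clip(15,-9,3)=3, clip(3,-9,3)=3, clip(-2,-9,3)=-2 -> [0, -2, 3, 3, -2] (max |s|=3)
Overall max amplitude: 33

Answer: 33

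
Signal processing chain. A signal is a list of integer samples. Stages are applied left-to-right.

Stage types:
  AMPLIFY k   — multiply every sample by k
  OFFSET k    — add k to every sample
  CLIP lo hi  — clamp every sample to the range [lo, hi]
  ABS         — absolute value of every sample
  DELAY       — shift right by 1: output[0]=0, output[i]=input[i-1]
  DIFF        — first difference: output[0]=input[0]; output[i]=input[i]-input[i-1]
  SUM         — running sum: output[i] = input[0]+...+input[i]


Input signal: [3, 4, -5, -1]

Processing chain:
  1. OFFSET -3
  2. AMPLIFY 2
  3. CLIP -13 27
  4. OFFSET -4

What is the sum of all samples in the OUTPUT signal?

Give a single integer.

Answer: -35

Derivation:
Input: [3, 4, -5, -1]
Stage 1 (OFFSET -3): 3+-3=0, 4+-3=1, -5+-3=-8, -1+-3=-4 -> [0, 1, -8, -4]
Stage 2 (AMPLIFY 2): 0*2=0, 1*2=2, -8*2=-16, -4*2=-8 -> [0, 2, -16, -8]
Stage 3 (CLIP -13 27): clip(0,-13,27)=0, clip(2,-13,27)=2, clip(-16,-13,27)=-13, clip(-8,-13,27)=-8 -> [0, 2, -13, -8]
Stage 4 (OFFSET -4): 0+-4=-4, 2+-4=-2, -13+-4=-17, -8+-4=-12 -> [-4, -2, -17, -12]
Output sum: -35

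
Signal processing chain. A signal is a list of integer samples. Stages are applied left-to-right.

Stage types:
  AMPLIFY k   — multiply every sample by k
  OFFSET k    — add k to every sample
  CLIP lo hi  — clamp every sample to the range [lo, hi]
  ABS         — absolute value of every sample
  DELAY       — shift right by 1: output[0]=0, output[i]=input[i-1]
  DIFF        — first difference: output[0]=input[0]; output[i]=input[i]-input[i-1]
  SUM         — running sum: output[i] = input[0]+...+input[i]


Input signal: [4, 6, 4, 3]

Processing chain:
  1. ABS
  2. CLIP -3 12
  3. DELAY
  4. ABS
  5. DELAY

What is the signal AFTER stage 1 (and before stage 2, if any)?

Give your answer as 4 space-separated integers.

Input: [4, 6, 4, 3]
Stage 1 (ABS): |4|=4, |6|=6, |4|=4, |3|=3 -> [4, 6, 4, 3]

Answer: 4 6 4 3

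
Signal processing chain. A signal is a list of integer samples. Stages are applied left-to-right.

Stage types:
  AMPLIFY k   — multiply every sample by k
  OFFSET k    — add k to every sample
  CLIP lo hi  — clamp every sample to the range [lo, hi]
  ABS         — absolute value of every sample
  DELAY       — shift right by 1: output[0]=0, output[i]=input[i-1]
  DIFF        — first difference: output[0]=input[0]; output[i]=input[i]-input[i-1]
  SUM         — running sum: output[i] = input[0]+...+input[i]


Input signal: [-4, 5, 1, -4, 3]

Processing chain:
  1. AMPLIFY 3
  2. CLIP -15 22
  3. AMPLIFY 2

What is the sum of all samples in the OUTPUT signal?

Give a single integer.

Input: [-4, 5, 1, -4, 3]
Stage 1 (AMPLIFY 3): -4*3=-12, 5*3=15, 1*3=3, -4*3=-12, 3*3=9 -> [-12, 15, 3, -12, 9]
Stage 2 (CLIP -15 22): clip(-12,-15,22)=-12, clip(15,-15,22)=15, clip(3,-15,22)=3, clip(-12,-15,22)=-12, clip(9,-15,22)=9 -> [-12, 15, 3, -12, 9]
Stage 3 (AMPLIFY 2): -12*2=-24, 15*2=30, 3*2=6, -12*2=-24, 9*2=18 -> [-24, 30, 6, -24, 18]
Output sum: 6

Answer: 6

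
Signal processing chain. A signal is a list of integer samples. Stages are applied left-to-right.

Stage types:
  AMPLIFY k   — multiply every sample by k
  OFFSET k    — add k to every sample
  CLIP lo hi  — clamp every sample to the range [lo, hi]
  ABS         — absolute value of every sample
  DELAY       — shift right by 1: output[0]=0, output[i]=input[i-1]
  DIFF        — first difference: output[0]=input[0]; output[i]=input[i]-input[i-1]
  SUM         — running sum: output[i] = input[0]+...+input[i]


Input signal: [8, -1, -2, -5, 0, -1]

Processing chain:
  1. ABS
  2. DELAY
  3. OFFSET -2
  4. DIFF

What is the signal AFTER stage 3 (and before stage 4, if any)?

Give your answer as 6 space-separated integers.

Input: [8, -1, -2, -5, 0, -1]
Stage 1 (ABS): |8|=8, |-1|=1, |-2|=2, |-5|=5, |0|=0, |-1|=1 -> [8, 1, 2, 5, 0, 1]
Stage 2 (DELAY): [0, 8, 1, 2, 5, 0] = [0, 8, 1, 2, 5, 0] -> [0, 8, 1, 2, 5, 0]
Stage 3 (OFFSET -2): 0+-2=-2, 8+-2=6, 1+-2=-1, 2+-2=0, 5+-2=3, 0+-2=-2 -> [-2, 6, -1, 0, 3, -2]

Answer: -2 6 -1 0 3 -2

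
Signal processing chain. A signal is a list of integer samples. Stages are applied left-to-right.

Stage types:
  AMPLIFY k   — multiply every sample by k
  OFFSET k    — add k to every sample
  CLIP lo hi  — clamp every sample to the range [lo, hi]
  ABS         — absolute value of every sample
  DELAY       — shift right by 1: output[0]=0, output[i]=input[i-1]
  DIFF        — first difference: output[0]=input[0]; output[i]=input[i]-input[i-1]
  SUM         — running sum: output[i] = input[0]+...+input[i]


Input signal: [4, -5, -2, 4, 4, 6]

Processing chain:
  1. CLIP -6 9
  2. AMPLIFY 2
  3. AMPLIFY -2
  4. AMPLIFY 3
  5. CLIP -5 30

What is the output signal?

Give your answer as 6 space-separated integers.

Answer: -5 30 24 -5 -5 -5

Derivation:
Input: [4, -5, -2, 4, 4, 6]
Stage 1 (CLIP -6 9): clip(4,-6,9)=4, clip(-5,-6,9)=-5, clip(-2,-6,9)=-2, clip(4,-6,9)=4, clip(4,-6,9)=4, clip(6,-6,9)=6 -> [4, -5, -2, 4, 4, 6]
Stage 2 (AMPLIFY 2): 4*2=8, -5*2=-10, -2*2=-4, 4*2=8, 4*2=8, 6*2=12 -> [8, -10, -4, 8, 8, 12]
Stage 3 (AMPLIFY -2): 8*-2=-16, -10*-2=20, -4*-2=8, 8*-2=-16, 8*-2=-16, 12*-2=-24 -> [-16, 20, 8, -16, -16, -24]
Stage 4 (AMPLIFY 3): -16*3=-48, 20*3=60, 8*3=24, -16*3=-48, -16*3=-48, -24*3=-72 -> [-48, 60, 24, -48, -48, -72]
Stage 5 (CLIP -5 30): clip(-48,-5,30)=-5, clip(60,-5,30)=30, clip(24,-5,30)=24, clip(-48,-5,30)=-5, clip(-48,-5,30)=-5, clip(-72,-5,30)=-5 -> [-5, 30, 24, -5, -5, -5]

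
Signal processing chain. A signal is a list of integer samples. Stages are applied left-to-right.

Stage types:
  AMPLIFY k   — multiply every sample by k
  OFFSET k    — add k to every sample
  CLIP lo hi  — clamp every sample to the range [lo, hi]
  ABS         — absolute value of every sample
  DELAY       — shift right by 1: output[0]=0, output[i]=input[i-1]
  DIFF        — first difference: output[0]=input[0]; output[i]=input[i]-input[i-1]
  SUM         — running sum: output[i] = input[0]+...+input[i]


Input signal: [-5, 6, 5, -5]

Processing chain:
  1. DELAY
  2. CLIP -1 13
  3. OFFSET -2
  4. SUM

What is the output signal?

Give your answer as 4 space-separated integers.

Answer: -2 -5 -1 2

Derivation:
Input: [-5, 6, 5, -5]
Stage 1 (DELAY): [0, -5, 6, 5] = [0, -5, 6, 5] -> [0, -5, 6, 5]
Stage 2 (CLIP -1 13): clip(0,-1,13)=0, clip(-5,-1,13)=-1, clip(6,-1,13)=6, clip(5,-1,13)=5 -> [0, -1, 6, 5]
Stage 3 (OFFSET -2): 0+-2=-2, -1+-2=-3, 6+-2=4, 5+-2=3 -> [-2, -3, 4, 3]
Stage 4 (SUM): sum[0..0]=-2, sum[0..1]=-5, sum[0..2]=-1, sum[0..3]=2 -> [-2, -5, -1, 2]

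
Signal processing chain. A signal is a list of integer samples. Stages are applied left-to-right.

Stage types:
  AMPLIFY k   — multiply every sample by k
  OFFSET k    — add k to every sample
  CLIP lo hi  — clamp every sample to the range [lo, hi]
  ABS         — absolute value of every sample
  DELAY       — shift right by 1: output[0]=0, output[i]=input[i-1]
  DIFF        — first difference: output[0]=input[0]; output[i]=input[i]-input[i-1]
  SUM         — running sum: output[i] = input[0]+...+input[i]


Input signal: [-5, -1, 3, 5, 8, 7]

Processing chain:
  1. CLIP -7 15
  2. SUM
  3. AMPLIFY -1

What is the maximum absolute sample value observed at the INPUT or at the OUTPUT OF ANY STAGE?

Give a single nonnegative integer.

Input: [-5, -1, 3, 5, 8, 7] (max |s|=8)
Stage 1 (CLIP -7 15): clip(-5,-7,15)=-5, clip(-1,-7,15)=-1, clip(3,-7,15)=3, clip(5,-7,15)=5, clip(8,-7,15)=8, clip(7,-7,15)=7 -> [-5, -1, 3, 5, 8, 7] (max |s|=8)
Stage 2 (SUM): sum[0..0]=-5, sum[0..1]=-6, sum[0..2]=-3, sum[0..3]=2, sum[0..4]=10, sum[0..5]=17 -> [-5, -6, -3, 2, 10, 17] (max |s|=17)
Stage 3 (AMPLIFY -1): -5*-1=5, -6*-1=6, -3*-1=3, 2*-1=-2, 10*-1=-10, 17*-1=-17 -> [5, 6, 3, -2, -10, -17] (max |s|=17)
Overall max amplitude: 17

Answer: 17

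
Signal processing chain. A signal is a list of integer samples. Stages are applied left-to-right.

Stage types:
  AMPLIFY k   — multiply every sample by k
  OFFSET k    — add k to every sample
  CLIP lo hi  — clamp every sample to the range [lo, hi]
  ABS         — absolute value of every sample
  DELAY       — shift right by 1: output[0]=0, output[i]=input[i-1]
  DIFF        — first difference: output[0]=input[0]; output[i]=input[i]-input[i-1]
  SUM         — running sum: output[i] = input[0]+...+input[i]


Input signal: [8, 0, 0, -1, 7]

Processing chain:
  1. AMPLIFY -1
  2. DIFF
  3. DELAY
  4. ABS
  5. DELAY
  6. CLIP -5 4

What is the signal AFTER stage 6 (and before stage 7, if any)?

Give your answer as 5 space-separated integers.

Answer: 0 0 4 4 0

Derivation:
Input: [8, 0, 0, -1, 7]
Stage 1 (AMPLIFY -1): 8*-1=-8, 0*-1=0, 0*-1=0, -1*-1=1, 7*-1=-7 -> [-8, 0, 0, 1, -7]
Stage 2 (DIFF): s[0]=-8, 0--8=8, 0-0=0, 1-0=1, -7-1=-8 -> [-8, 8, 0, 1, -8]
Stage 3 (DELAY): [0, -8, 8, 0, 1] = [0, -8, 8, 0, 1] -> [0, -8, 8, 0, 1]
Stage 4 (ABS): |0|=0, |-8|=8, |8|=8, |0|=0, |1|=1 -> [0, 8, 8, 0, 1]
Stage 5 (DELAY): [0, 0, 8, 8, 0] = [0, 0, 8, 8, 0] -> [0, 0, 8, 8, 0]
Stage 6 (CLIP -5 4): clip(0,-5,4)=0, clip(0,-5,4)=0, clip(8,-5,4)=4, clip(8,-5,4)=4, clip(0,-5,4)=0 -> [0, 0, 4, 4, 0]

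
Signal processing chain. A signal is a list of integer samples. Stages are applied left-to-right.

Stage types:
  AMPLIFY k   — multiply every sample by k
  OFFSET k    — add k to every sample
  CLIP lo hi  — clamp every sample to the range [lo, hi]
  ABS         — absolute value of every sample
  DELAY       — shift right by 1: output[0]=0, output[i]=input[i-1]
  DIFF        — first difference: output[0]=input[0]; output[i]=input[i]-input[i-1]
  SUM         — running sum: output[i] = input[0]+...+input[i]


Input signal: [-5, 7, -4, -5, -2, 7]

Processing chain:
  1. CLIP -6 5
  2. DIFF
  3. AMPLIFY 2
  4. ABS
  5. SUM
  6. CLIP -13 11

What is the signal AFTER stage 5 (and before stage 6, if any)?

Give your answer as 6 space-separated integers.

Input: [-5, 7, -4, -5, -2, 7]
Stage 1 (CLIP -6 5): clip(-5,-6,5)=-5, clip(7,-6,5)=5, clip(-4,-6,5)=-4, clip(-5,-6,5)=-5, clip(-2,-6,5)=-2, clip(7,-6,5)=5 -> [-5, 5, -4, -5, -2, 5]
Stage 2 (DIFF): s[0]=-5, 5--5=10, -4-5=-9, -5--4=-1, -2--5=3, 5--2=7 -> [-5, 10, -9, -1, 3, 7]
Stage 3 (AMPLIFY 2): -5*2=-10, 10*2=20, -9*2=-18, -1*2=-2, 3*2=6, 7*2=14 -> [-10, 20, -18, -2, 6, 14]
Stage 4 (ABS): |-10|=10, |20|=20, |-18|=18, |-2|=2, |6|=6, |14|=14 -> [10, 20, 18, 2, 6, 14]
Stage 5 (SUM): sum[0..0]=10, sum[0..1]=30, sum[0..2]=48, sum[0..3]=50, sum[0..4]=56, sum[0..5]=70 -> [10, 30, 48, 50, 56, 70]

Answer: 10 30 48 50 56 70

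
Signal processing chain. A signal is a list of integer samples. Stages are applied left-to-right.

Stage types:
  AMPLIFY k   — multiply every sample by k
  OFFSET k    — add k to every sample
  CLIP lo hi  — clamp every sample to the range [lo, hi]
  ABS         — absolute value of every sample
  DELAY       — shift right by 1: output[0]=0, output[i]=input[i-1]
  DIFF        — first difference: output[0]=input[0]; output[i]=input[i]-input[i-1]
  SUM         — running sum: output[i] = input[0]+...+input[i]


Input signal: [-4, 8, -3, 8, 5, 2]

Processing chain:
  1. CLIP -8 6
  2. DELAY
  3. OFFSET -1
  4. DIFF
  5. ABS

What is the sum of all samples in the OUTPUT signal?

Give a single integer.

Answer: 34

Derivation:
Input: [-4, 8, -3, 8, 5, 2]
Stage 1 (CLIP -8 6): clip(-4,-8,6)=-4, clip(8,-8,6)=6, clip(-3,-8,6)=-3, clip(8,-8,6)=6, clip(5,-8,6)=5, clip(2,-8,6)=2 -> [-4, 6, -3, 6, 5, 2]
Stage 2 (DELAY): [0, -4, 6, -3, 6, 5] = [0, -4, 6, -3, 6, 5] -> [0, -4, 6, -3, 6, 5]
Stage 3 (OFFSET -1): 0+-1=-1, -4+-1=-5, 6+-1=5, -3+-1=-4, 6+-1=5, 5+-1=4 -> [-1, -5, 5, -4, 5, 4]
Stage 4 (DIFF): s[0]=-1, -5--1=-4, 5--5=10, -4-5=-9, 5--4=9, 4-5=-1 -> [-1, -4, 10, -9, 9, -1]
Stage 5 (ABS): |-1|=1, |-4|=4, |10|=10, |-9|=9, |9|=9, |-1|=1 -> [1, 4, 10, 9, 9, 1]
Output sum: 34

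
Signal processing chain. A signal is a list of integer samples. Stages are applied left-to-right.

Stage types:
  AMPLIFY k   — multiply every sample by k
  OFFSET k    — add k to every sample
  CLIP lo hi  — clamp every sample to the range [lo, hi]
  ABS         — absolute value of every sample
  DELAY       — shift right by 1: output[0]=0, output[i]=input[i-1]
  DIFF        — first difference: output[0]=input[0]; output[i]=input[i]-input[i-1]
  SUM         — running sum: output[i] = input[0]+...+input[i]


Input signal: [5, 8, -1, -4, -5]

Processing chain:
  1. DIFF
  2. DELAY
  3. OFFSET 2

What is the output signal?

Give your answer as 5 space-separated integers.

Answer: 2 7 5 -7 -1

Derivation:
Input: [5, 8, -1, -4, -5]
Stage 1 (DIFF): s[0]=5, 8-5=3, -1-8=-9, -4--1=-3, -5--4=-1 -> [5, 3, -9, -3, -1]
Stage 2 (DELAY): [0, 5, 3, -9, -3] = [0, 5, 3, -9, -3] -> [0, 5, 3, -9, -3]
Stage 3 (OFFSET 2): 0+2=2, 5+2=7, 3+2=5, -9+2=-7, -3+2=-1 -> [2, 7, 5, -7, -1]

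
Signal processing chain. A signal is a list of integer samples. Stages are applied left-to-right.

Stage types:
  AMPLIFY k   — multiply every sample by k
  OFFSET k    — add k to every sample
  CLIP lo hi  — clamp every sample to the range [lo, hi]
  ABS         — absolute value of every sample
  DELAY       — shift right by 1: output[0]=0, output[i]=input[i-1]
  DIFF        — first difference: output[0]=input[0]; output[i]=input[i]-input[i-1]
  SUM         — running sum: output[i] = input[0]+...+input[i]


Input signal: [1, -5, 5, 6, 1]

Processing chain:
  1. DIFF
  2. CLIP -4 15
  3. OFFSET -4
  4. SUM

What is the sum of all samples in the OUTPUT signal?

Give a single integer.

Input: [1, -5, 5, 6, 1]
Stage 1 (DIFF): s[0]=1, -5-1=-6, 5--5=10, 6-5=1, 1-6=-5 -> [1, -6, 10, 1, -5]
Stage 2 (CLIP -4 15): clip(1,-4,15)=1, clip(-6,-4,15)=-4, clip(10,-4,15)=10, clip(1,-4,15)=1, clip(-5,-4,15)=-4 -> [1, -4, 10, 1, -4]
Stage 3 (OFFSET -4): 1+-4=-3, -4+-4=-8, 10+-4=6, 1+-4=-3, -4+-4=-8 -> [-3, -8, 6, -3, -8]
Stage 4 (SUM): sum[0..0]=-3, sum[0..1]=-11, sum[0..2]=-5, sum[0..3]=-8, sum[0..4]=-16 -> [-3, -11, -5, -8, -16]
Output sum: -43

Answer: -43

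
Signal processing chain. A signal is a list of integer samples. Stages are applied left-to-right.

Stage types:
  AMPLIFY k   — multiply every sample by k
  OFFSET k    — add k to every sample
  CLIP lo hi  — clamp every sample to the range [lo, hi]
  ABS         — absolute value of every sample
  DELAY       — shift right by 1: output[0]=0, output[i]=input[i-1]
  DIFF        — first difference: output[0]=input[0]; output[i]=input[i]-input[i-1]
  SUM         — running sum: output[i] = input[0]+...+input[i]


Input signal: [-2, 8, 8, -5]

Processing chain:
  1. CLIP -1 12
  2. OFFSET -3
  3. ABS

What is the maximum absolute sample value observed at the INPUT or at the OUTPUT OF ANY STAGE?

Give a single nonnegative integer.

Input: [-2, 8, 8, -5] (max |s|=8)
Stage 1 (CLIP -1 12): clip(-2,-1,12)=-1, clip(8,-1,12)=8, clip(8,-1,12)=8, clip(-5,-1,12)=-1 -> [-1, 8, 8, -1] (max |s|=8)
Stage 2 (OFFSET -3): -1+-3=-4, 8+-3=5, 8+-3=5, -1+-3=-4 -> [-4, 5, 5, -4] (max |s|=5)
Stage 3 (ABS): |-4|=4, |5|=5, |5|=5, |-4|=4 -> [4, 5, 5, 4] (max |s|=5)
Overall max amplitude: 8

Answer: 8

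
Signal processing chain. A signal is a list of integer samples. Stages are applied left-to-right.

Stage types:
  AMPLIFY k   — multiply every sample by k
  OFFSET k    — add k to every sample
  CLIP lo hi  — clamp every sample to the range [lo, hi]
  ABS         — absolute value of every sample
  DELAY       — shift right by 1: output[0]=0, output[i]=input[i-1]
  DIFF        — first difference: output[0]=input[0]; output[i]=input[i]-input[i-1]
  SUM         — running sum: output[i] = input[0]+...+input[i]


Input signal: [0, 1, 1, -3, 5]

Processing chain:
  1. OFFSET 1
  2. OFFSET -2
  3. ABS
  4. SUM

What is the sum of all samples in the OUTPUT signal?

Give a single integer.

Input: [0, 1, 1, -3, 5]
Stage 1 (OFFSET 1): 0+1=1, 1+1=2, 1+1=2, -3+1=-2, 5+1=6 -> [1, 2, 2, -2, 6]
Stage 2 (OFFSET -2): 1+-2=-1, 2+-2=0, 2+-2=0, -2+-2=-4, 6+-2=4 -> [-1, 0, 0, -4, 4]
Stage 3 (ABS): |-1|=1, |0|=0, |0|=0, |-4|=4, |4|=4 -> [1, 0, 0, 4, 4]
Stage 4 (SUM): sum[0..0]=1, sum[0..1]=1, sum[0..2]=1, sum[0..3]=5, sum[0..4]=9 -> [1, 1, 1, 5, 9]
Output sum: 17

Answer: 17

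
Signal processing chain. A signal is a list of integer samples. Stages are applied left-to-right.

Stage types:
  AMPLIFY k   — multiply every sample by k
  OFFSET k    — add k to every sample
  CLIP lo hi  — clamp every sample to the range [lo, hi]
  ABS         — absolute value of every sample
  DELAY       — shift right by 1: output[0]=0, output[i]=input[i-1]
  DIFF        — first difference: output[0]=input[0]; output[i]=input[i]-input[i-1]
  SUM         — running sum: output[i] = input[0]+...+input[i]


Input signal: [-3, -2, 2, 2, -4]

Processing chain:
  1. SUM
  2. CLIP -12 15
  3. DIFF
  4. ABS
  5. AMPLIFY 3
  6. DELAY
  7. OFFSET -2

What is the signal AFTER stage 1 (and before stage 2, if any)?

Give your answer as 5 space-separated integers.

Input: [-3, -2, 2, 2, -4]
Stage 1 (SUM): sum[0..0]=-3, sum[0..1]=-5, sum[0..2]=-3, sum[0..3]=-1, sum[0..4]=-5 -> [-3, -5, -3, -1, -5]

Answer: -3 -5 -3 -1 -5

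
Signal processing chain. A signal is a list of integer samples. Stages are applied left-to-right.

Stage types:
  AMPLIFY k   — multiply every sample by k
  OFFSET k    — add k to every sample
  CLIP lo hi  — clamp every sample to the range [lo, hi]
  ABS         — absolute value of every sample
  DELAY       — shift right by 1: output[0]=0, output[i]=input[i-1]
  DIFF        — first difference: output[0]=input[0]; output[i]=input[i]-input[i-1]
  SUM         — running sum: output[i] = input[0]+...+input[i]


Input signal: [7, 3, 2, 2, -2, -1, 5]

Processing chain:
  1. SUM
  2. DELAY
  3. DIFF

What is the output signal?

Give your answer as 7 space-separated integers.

Answer: 0 7 3 2 2 -2 -1

Derivation:
Input: [7, 3, 2, 2, -2, -1, 5]
Stage 1 (SUM): sum[0..0]=7, sum[0..1]=10, sum[0..2]=12, sum[0..3]=14, sum[0..4]=12, sum[0..5]=11, sum[0..6]=16 -> [7, 10, 12, 14, 12, 11, 16]
Stage 2 (DELAY): [0, 7, 10, 12, 14, 12, 11] = [0, 7, 10, 12, 14, 12, 11] -> [0, 7, 10, 12, 14, 12, 11]
Stage 3 (DIFF): s[0]=0, 7-0=7, 10-7=3, 12-10=2, 14-12=2, 12-14=-2, 11-12=-1 -> [0, 7, 3, 2, 2, -2, -1]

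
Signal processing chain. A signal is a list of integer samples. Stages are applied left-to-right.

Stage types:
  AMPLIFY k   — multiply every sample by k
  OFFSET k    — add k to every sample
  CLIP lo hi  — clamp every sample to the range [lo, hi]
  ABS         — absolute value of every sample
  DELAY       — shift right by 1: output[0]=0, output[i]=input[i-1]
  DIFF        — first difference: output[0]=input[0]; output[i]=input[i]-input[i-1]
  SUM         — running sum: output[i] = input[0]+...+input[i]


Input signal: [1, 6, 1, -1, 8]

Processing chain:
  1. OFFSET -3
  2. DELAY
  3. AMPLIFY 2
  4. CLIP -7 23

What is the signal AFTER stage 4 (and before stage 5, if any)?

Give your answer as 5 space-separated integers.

Answer: 0 -4 6 -4 -7

Derivation:
Input: [1, 6, 1, -1, 8]
Stage 1 (OFFSET -3): 1+-3=-2, 6+-3=3, 1+-3=-2, -1+-3=-4, 8+-3=5 -> [-2, 3, -2, -4, 5]
Stage 2 (DELAY): [0, -2, 3, -2, -4] = [0, -2, 3, -2, -4] -> [0, -2, 3, -2, -4]
Stage 3 (AMPLIFY 2): 0*2=0, -2*2=-4, 3*2=6, -2*2=-4, -4*2=-8 -> [0, -4, 6, -4, -8]
Stage 4 (CLIP -7 23): clip(0,-7,23)=0, clip(-4,-7,23)=-4, clip(6,-7,23)=6, clip(-4,-7,23)=-4, clip(-8,-7,23)=-7 -> [0, -4, 6, -4, -7]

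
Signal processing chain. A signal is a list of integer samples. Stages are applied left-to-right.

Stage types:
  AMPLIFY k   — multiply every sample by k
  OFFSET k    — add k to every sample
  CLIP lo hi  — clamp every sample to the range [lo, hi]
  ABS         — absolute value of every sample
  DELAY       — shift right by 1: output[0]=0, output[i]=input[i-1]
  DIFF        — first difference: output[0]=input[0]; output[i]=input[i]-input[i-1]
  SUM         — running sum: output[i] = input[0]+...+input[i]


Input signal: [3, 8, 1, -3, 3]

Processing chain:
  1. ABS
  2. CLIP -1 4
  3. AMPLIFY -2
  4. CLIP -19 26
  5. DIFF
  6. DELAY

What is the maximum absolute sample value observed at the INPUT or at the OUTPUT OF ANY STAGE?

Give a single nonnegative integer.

Input: [3, 8, 1, -3, 3] (max |s|=8)
Stage 1 (ABS): |3|=3, |8|=8, |1|=1, |-3|=3, |3|=3 -> [3, 8, 1, 3, 3] (max |s|=8)
Stage 2 (CLIP -1 4): clip(3,-1,4)=3, clip(8,-1,4)=4, clip(1,-1,4)=1, clip(3,-1,4)=3, clip(3,-1,4)=3 -> [3, 4, 1, 3, 3] (max |s|=4)
Stage 3 (AMPLIFY -2): 3*-2=-6, 4*-2=-8, 1*-2=-2, 3*-2=-6, 3*-2=-6 -> [-6, -8, -2, -6, -6] (max |s|=8)
Stage 4 (CLIP -19 26): clip(-6,-19,26)=-6, clip(-8,-19,26)=-8, clip(-2,-19,26)=-2, clip(-6,-19,26)=-6, clip(-6,-19,26)=-6 -> [-6, -8, -2, -6, -6] (max |s|=8)
Stage 5 (DIFF): s[0]=-6, -8--6=-2, -2--8=6, -6--2=-4, -6--6=0 -> [-6, -2, 6, -4, 0] (max |s|=6)
Stage 6 (DELAY): [0, -6, -2, 6, -4] = [0, -6, -2, 6, -4] -> [0, -6, -2, 6, -4] (max |s|=6)
Overall max amplitude: 8

Answer: 8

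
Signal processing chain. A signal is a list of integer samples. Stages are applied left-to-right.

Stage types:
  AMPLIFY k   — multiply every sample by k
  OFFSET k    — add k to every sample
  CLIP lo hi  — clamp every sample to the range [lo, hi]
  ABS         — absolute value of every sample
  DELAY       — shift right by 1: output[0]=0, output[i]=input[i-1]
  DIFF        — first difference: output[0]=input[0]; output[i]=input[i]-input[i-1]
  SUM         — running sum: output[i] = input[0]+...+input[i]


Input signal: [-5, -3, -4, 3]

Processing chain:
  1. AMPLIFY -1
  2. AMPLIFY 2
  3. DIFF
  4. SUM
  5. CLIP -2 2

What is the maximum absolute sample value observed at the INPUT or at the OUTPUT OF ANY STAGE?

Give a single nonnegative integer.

Input: [-5, -3, -4, 3] (max |s|=5)
Stage 1 (AMPLIFY -1): -5*-1=5, -3*-1=3, -4*-1=4, 3*-1=-3 -> [5, 3, 4, -3] (max |s|=5)
Stage 2 (AMPLIFY 2): 5*2=10, 3*2=6, 4*2=8, -3*2=-6 -> [10, 6, 8, -6] (max |s|=10)
Stage 3 (DIFF): s[0]=10, 6-10=-4, 8-6=2, -6-8=-14 -> [10, -4, 2, -14] (max |s|=14)
Stage 4 (SUM): sum[0..0]=10, sum[0..1]=6, sum[0..2]=8, sum[0..3]=-6 -> [10, 6, 8, -6] (max |s|=10)
Stage 5 (CLIP -2 2): clip(10,-2,2)=2, clip(6,-2,2)=2, clip(8,-2,2)=2, clip(-6,-2,2)=-2 -> [2, 2, 2, -2] (max |s|=2)
Overall max amplitude: 14

Answer: 14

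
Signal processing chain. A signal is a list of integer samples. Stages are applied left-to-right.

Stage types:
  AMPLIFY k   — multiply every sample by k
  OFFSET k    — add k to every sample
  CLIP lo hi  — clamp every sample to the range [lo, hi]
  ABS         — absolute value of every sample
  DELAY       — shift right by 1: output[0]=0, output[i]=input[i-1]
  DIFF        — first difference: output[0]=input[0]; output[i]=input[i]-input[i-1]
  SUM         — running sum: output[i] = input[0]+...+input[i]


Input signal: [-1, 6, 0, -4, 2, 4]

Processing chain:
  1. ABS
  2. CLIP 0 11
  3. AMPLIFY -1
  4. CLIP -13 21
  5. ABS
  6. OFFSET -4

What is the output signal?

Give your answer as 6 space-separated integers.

Answer: -3 2 -4 0 -2 0

Derivation:
Input: [-1, 6, 0, -4, 2, 4]
Stage 1 (ABS): |-1|=1, |6|=6, |0|=0, |-4|=4, |2|=2, |4|=4 -> [1, 6, 0, 4, 2, 4]
Stage 2 (CLIP 0 11): clip(1,0,11)=1, clip(6,0,11)=6, clip(0,0,11)=0, clip(4,0,11)=4, clip(2,0,11)=2, clip(4,0,11)=4 -> [1, 6, 0, 4, 2, 4]
Stage 3 (AMPLIFY -1): 1*-1=-1, 6*-1=-6, 0*-1=0, 4*-1=-4, 2*-1=-2, 4*-1=-4 -> [-1, -6, 0, -4, -2, -4]
Stage 4 (CLIP -13 21): clip(-1,-13,21)=-1, clip(-6,-13,21)=-6, clip(0,-13,21)=0, clip(-4,-13,21)=-4, clip(-2,-13,21)=-2, clip(-4,-13,21)=-4 -> [-1, -6, 0, -4, -2, -4]
Stage 5 (ABS): |-1|=1, |-6|=6, |0|=0, |-4|=4, |-2|=2, |-4|=4 -> [1, 6, 0, 4, 2, 4]
Stage 6 (OFFSET -4): 1+-4=-3, 6+-4=2, 0+-4=-4, 4+-4=0, 2+-4=-2, 4+-4=0 -> [-3, 2, -4, 0, -2, 0]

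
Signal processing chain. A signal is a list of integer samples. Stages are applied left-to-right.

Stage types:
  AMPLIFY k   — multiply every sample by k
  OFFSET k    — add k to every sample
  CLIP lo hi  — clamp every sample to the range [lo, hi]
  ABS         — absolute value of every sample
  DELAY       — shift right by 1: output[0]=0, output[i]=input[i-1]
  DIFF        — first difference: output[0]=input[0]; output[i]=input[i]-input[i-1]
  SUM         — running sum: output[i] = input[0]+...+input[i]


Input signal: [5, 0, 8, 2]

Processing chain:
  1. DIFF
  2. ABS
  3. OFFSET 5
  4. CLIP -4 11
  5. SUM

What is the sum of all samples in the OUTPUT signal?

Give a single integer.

Answer: 103

Derivation:
Input: [5, 0, 8, 2]
Stage 1 (DIFF): s[0]=5, 0-5=-5, 8-0=8, 2-8=-6 -> [5, -5, 8, -6]
Stage 2 (ABS): |5|=5, |-5|=5, |8|=8, |-6|=6 -> [5, 5, 8, 6]
Stage 3 (OFFSET 5): 5+5=10, 5+5=10, 8+5=13, 6+5=11 -> [10, 10, 13, 11]
Stage 4 (CLIP -4 11): clip(10,-4,11)=10, clip(10,-4,11)=10, clip(13,-4,11)=11, clip(11,-4,11)=11 -> [10, 10, 11, 11]
Stage 5 (SUM): sum[0..0]=10, sum[0..1]=20, sum[0..2]=31, sum[0..3]=42 -> [10, 20, 31, 42]
Output sum: 103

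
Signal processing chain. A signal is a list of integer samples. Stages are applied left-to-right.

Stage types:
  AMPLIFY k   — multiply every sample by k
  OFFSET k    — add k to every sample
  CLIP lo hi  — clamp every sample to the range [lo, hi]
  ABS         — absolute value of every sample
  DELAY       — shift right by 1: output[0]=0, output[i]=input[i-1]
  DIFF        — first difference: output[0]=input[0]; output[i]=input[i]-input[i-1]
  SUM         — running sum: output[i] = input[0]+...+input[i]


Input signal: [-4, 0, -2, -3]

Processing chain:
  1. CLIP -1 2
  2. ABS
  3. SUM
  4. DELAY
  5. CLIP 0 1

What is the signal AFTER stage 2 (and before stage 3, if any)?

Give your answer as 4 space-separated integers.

Input: [-4, 0, -2, -3]
Stage 1 (CLIP -1 2): clip(-4,-1,2)=-1, clip(0,-1,2)=0, clip(-2,-1,2)=-1, clip(-3,-1,2)=-1 -> [-1, 0, -1, -1]
Stage 2 (ABS): |-1|=1, |0|=0, |-1|=1, |-1|=1 -> [1, 0, 1, 1]

Answer: 1 0 1 1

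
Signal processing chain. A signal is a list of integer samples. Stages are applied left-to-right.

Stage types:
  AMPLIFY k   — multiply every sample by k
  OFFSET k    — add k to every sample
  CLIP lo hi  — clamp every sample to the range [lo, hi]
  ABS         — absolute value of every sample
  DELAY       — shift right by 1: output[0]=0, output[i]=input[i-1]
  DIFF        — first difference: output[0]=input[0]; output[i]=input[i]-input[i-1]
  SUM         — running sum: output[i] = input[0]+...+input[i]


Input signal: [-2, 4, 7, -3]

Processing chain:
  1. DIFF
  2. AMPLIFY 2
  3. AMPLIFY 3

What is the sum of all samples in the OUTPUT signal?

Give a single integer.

Answer: -18

Derivation:
Input: [-2, 4, 7, -3]
Stage 1 (DIFF): s[0]=-2, 4--2=6, 7-4=3, -3-7=-10 -> [-2, 6, 3, -10]
Stage 2 (AMPLIFY 2): -2*2=-4, 6*2=12, 3*2=6, -10*2=-20 -> [-4, 12, 6, -20]
Stage 3 (AMPLIFY 3): -4*3=-12, 12*3=36, 6*3=18, -20*3=-60 -> [-12, 36, 18, -60]
Output sum: -18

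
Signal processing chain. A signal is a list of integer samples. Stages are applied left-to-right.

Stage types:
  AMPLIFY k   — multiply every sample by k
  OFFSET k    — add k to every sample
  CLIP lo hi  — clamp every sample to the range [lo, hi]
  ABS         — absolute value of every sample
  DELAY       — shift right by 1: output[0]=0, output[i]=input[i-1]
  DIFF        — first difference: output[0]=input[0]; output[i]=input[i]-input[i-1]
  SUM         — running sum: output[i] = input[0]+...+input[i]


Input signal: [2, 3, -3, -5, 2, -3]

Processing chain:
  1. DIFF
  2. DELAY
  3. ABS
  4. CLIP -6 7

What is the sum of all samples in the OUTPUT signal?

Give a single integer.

Input: [2, 3, -3, -5, 2, -3]
Stage 1 (DIFF): s[0]=2, 3-2=1, -3-3=-6, -5--3=-2, 2--5=7, -3-2=-5 -> [2, 1, -6, -2, 7, -5]
Stage 2 (DELAY): [0, 2, 1, -6, -2, 7] = [0, 2, 1, -6, -2, 7] -> [0, 2, 1, -6, -2, 7]
Stage 3 (ABS): |0|=0, |2|=2, |1|=1, |-6|=6, |-2|=2, |7|=7 -> [0, 2, 1, 6, 2, 7]
Stage 4 (CLIP -6 7): clip(0,-6,7)=0, clip(2,-6,7)=2, clip(1,-6,7)=1, clip(6,-6,7)=6, clip(2,-6,7)=2, clip(7,-6,7)=7 -> [0, 2, 1, 6, 2, 7]
Output sum: 18

Answer: 18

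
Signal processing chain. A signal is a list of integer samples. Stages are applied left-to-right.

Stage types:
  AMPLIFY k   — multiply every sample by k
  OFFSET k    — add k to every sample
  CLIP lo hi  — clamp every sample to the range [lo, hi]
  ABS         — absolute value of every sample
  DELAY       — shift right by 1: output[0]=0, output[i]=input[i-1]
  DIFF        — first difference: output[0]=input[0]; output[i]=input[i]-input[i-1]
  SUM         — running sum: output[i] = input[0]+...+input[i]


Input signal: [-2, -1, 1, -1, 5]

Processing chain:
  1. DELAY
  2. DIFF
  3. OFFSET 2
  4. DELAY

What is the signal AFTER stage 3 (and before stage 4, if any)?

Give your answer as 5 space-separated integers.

Answer: 2 0 3 4 0

Derivation:
Input: [-2, -1, 1, -1, 5]
Stage 1 (DELAY): [0, -2, -1, 1, -1] = [0, -2, -1, 1, -1] -> [0, -2, -1, 1, -1]
Stage 2 (DIFF): s[0]=0, -2-0=-2, -1--2=1, 1--1=2, -1-1=-2 -> [0, -2, 1, 2, -2]
Stage 3 (OFFSET 2): 0+2=2, -2+2=0, 1+2=3, 2+2=4, -2+2=0 -> [2, 0, 3, 4, 0]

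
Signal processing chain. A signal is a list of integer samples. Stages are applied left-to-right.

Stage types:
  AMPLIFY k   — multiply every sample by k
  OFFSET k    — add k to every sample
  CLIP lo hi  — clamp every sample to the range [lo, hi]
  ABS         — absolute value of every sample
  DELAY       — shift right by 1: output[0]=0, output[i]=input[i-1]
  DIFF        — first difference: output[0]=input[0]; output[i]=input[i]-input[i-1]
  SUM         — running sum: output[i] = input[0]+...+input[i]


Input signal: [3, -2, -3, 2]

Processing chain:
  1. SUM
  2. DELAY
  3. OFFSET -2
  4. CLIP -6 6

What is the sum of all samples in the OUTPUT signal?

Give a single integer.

Answer: -6

Derivation:
Input: [3, -2, -3, 2]
Stage 1 (SUM): sum[0..0]=3, sum[0..1]=1, sum[0..2]=-2, sum[0..3]=0 -> [3, 1, -2, 0]
Stage 2 (DELAY): [0, 3, 1, -2] = [0, 3, 1, -2] -> [0, 3, 1, -2]
Stage 3 (OFFSET -2): 0+-2=-2, 3+-2=1, 1+-2=-1, -2+-2=-4 -> [-2, 1, -1, -4]
Stage 4 (CLIP -6 6): clip(-2,-6,6)=-2, clip(1,-6,6)=1, clip(-1,-6,6)=-1, clip(-4,-6,6)=-4 -> [-2, 1, -1, -4]
Output sum: -6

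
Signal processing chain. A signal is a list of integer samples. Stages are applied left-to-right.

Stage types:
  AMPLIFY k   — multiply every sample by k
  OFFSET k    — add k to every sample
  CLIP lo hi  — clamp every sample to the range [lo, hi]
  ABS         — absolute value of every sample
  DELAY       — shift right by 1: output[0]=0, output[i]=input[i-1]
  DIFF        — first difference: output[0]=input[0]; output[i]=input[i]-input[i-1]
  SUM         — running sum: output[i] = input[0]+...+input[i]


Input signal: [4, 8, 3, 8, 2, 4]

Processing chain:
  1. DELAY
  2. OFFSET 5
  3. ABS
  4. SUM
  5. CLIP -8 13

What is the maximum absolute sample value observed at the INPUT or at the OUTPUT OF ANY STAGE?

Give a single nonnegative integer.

Answer: 55

Derivation:
Input: [4, 8, 3, 8, 2, 4] (max |s|=8)
Stage 1 (DELAY): [0, 4, 8, 3, 8, 2] = [0, 4, 8, 3, 8, 2] -> [0, 4, 8, 3, 8, 2] (max |s|=8)
Stage 2 (OFFSET 5): 0+5=5, 4+5=9, 8+5=13, 3+5=8, 8+5=13, 2+5=7 -> [5, 9, 13, 8, 13, 7] (max |s|=13)
Stage 3 (ABS): |5|=5, |9|=9, |13|=13, |8|=8, |13|=13, |7|=7 -> [5, 9, 13, 8, 13, 7] (max |s|=13)
Stage 4 (SUM): sum[0..0]=5, sum[0..1]=14, sum[0..2]=27, sum[0..3]=35, sum[0..4]=48, sum[0..5]=55 -> [5, 14, 27, 35, 48, 55] (max |s|=55)
Stage 5 (CLIP -8 13): clip(5,-8,13)=5, clip(14,-8,13)=13, clip(27,-8,13)=13, clip(35,-8,13)=13, clip(48,-8,13)=13, clip(55,-8,13)=13 -> [5, 13, 13, 13, 13, 13] (max |s|=13)
Overall max amplitude: 55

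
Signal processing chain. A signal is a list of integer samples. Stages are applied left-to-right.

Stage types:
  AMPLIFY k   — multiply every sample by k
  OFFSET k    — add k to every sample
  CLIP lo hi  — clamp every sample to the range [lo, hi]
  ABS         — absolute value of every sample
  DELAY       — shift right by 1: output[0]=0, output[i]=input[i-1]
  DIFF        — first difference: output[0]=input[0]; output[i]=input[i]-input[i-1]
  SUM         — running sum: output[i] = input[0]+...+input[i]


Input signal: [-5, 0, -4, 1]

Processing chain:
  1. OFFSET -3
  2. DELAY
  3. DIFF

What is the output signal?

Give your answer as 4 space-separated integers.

Input: [-5, 0, -4, 1]
Stage 1 (OFFSET -3): -5+-3=-8, 0+-3=-3, -4+-3=-7, 1+-3=-2 -> [-8, -3, -7, -2]
Stage 2 (DELAY): [0, -8, -3, -7] = [0, -8, -3, -7] -> [0, -8, -3, -7]
Stage 3 (DIFF): s[0]=0, -8-0=-8, -3--8=5, -7--3=-4 -> [0, -8, 5, -4]

Answer: 0 -8 5 -4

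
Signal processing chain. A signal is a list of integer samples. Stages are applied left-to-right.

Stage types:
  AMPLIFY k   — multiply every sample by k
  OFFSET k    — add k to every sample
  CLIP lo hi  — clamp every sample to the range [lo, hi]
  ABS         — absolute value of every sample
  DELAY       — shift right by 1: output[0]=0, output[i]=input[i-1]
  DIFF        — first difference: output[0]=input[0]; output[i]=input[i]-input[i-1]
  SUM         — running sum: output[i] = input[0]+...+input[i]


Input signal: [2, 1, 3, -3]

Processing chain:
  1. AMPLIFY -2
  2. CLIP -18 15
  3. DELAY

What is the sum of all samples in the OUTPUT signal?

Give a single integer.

Input: [2, 1, 3, -3]
Stage 1 (AMPLIFY -2): 2*-2=-4, 1*-2=-2, 3*-2=-6, -3*-2=6 -> [-4, -2, -6, 6]
Stage 2 (CLIP -18 15): clip(-4,-18,15)=-4, clip(-2,-18,15)=-2, clip(-6,-18,15)=-6, clip(6,-18,15)=6 -> [-4, -2, -6, 6]
Stage 3 (DELAY): [0, -4, -2, -6] = [0, -4, -2, -6] -> [0, -4, -2, -6]
Output sum: -12

Answer: -12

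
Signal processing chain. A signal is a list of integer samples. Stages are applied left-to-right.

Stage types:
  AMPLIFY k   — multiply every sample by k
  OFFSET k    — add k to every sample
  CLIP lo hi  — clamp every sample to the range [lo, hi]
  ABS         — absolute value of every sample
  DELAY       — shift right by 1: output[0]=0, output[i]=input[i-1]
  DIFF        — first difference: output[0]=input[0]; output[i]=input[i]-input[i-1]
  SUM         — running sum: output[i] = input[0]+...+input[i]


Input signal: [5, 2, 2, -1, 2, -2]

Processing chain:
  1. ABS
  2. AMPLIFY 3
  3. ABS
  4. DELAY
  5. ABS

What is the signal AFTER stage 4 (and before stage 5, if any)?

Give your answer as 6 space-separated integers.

Input: [5, 2, 2, -1, 2, -2]
Stage 1 (ABS): |5|=5, |2|=2, |2|=2, |-1|=1, |2|=2, |-2|=2 -> [5, 2, 2, 1, 2, 2]
Stage 2 (AMPLIFY 3): 5*3=15, 2*3=6, 2*3=6, 1*3=3, 2*3=6, 2*3=6 -> [15, 6, 6, 3, 6, 6]
Stage 3 (ABS): |15|=15, |6|=6, |6|=6, |3|=3, |6|=6, |6|=6 -> [15, 6, 6, 3, 6, 6]
Stage 4 (DELAY): [0, 15, 6, 6, 3, 6] = [0, 15, 6, 6, 3, 6] -> [0, 15, 6, 6, 3, 6]

Answer: 0 15 6 6 3 6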